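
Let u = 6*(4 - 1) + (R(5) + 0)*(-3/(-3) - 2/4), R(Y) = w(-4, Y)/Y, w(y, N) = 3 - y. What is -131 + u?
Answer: -1123/10 ≈ -112.30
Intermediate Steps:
R(Y) = 7/Y (R(Y) = (3 - 1*(-4))/Y = (3 + 4)/Y = 7/Y)
u = 187/10 (u = 6*(4 - 1) + (7/5 + 0)*(-3/(-3) - 2/4) = 6*3 + (7*(⅕) + 0)*(-3*(-⅓) - 2*¼) = 18 + (7/5 + 0)*(1 - ½) = 18 + (7/5)*(½) = 18 + 7/10 = 187/10 ≈ 18.700)
-131 + u = -131 + 187/10 = -1123/10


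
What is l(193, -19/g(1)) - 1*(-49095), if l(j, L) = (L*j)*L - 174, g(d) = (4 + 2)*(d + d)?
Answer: 7114297/144 ≈ 49405.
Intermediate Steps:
g(d) = 12*d (g(d) = 6*(2*d) = 12*d)
l(j, L) = -174 + j*L² (l(j, L) = j*L² - 174 = -174 + j*L²)
l(193, -19/g(1)) - 1*(-49095) = (-174 + 193*(-19/(12*1))²) - 1*(-49095) = (-174 + 193*(-19/12)²) + 49095 = (-174 + 193*(361/144)) + 49095 = (-174 + 69673/144) + 49095 = 44617/144 + 49095 = 7114297/144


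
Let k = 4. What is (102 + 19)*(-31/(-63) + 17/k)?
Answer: 144595/252 ≈ 573.79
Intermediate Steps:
(102 + 19)*(-31/(-63) + 17/k) = (102 + 19)*(-31/(-63) + 17/4) = 121*(-31*(-1/63) + 17*(1/4)) = 121*(31/63 + 17/4) = 121*(1195/252) = 144595/252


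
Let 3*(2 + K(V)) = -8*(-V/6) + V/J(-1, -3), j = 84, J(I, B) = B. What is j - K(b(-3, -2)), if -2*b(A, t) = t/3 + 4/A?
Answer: 257/3 ≈ 85.667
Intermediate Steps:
b(A, t) = -2/A - t/6 (b(A, t) = -(t/3 + 4/A)/2 = -(4/A + t/3)/2 = -2/A - t/6)
K(V) = -2 + V/3 (K(V) = -2 + (-8*(-V/6) + V/(-3))/3 = -2 + (-(-4)*V/3 + V*(-⅓))/3 = -2 + (4*V/3 - V/3)/3 = -2 + V/3)
j - K(b(-3, -2)) = 84 - (-2 + (-2/(-3) - ⅙*(-2))/3) = 84 - (-2 + (-2*(-⅓) + ⅓)/3) = 84 - (-2 + (⅔ + ⅓)/3) = 84 - (-2 + (⅓)*1) = 84 - (-2 + ⅓) = 84 - 1*(-5/3) = 84 + 5/3 = 257/3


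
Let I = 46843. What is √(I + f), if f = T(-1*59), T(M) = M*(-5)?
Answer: 7*√962 ≈ 217.11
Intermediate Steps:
T(M) = -5*M
f = 295 (f = -(-5)*59 = -5*(-59) = 295)
√(I + f) = √(46843 + 295) = √47138 = 7*√962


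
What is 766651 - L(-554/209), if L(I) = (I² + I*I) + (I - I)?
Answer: 33487468499/43681 ≈ 7.6664e+5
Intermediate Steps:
L(I) = 2*I² (L(I) = (I² + I²) + 0 = 2*I² + 0 = 2*I²)
766651 - L(-554/209) = 766651 - 2*(-554/209)² = 766651 - 2*306916/43681 = 766651 - 1*613832/43681 = 766651 - 613832/43681 = 33487468499/43681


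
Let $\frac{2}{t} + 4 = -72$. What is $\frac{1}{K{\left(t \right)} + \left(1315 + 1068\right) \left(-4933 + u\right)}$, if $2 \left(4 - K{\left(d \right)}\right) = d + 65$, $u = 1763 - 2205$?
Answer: $- \frac{76}{973457665} \approx -7.8072 \cdot 10^{-8}$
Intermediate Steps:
$t = - \frac{1}{38}$ ($t = \frac{2}{-4 - 72} = \frac{2}{-76} = 2 \left(- \frac{1}{76}\right) = - \frac{1}{38} \approx -0.026316$)
$u = -442$
$K{\left(d \right)} = - \frac{57}{2} - \frac{d}{2}$ ($K{\left(d \right)} = 4 - \frac{d + 65}{2} = 4 - \frac{65 + d}{2} = 4 - \left(\frac{65}{2} + \frac{d}{2}\right) = - \frac{57}{2} - \frac{d}{2}$)
$\frac{1}{K{\left(t \right)} + \left(1315 + 1068\right) \left(-4933 + u\right)} = \frac{1}{\left(- \frac{57}{2} - - \frac{1}{76}\right) + \left(1315 + 1068\right) \left(-4933 - 442\right)} = \frac{1}{\left(- \frac{57}{2} + \frac{1}{76}\right) + 2383 \left(-5375\right)} = \frac{1}{- \frac{2165}{76} - 12808625} = \frac{1}{- \frac{973457665}{76}} = - \frac{76}{973457665}$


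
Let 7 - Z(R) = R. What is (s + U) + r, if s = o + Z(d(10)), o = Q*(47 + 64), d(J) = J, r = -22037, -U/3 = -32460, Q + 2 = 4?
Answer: 75562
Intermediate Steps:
Q = 2 (Q = -2 + 4 = 2)
U = 97380 (U = -3*(-32460) = 97380)
o = 222 (o = 2*(47 + 64) = 2*111 = 222)
Z(R) = 7 - R
s = 219 (s = 222 + (7 - 1*10) = 222 + (7 - 10) = 222 - 3 = 219)
(s + U) + r = (219 + 97380) - 22037 = 97599 - 22037 = 75562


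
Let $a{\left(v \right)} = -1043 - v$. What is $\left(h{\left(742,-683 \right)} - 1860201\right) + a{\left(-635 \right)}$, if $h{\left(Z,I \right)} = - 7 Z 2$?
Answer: $-1870997$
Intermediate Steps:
$h{\left(Z,I \right)} = - 14 Z$
$\left(h{\left(742,-683 \right)} - 1860201\right) + a{\left(-635 \right)} = \left(\left(-14\right) 742 - 1860201\right) - 408 = \left(-10388 - 1860201\right) + \left(-1043 + 635\right) = -1870589 - 408 = -1870997$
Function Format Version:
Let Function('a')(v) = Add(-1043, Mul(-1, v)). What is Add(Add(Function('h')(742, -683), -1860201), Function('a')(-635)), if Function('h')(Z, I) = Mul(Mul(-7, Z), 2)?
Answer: -1870997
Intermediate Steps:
Function('h')(Z, I) = Mul(-14, Z)
Add(Add(Function('h')(742, -683), -1860201), Function('a')(-635)) = Add(Add(Mul(-14, 742), -1860201), Add(-1043, Mul(-1, -635))) = Add(Add(-10388, -1860201), Add(-1043, 635)) = Add(-1870589, -408) = -1870997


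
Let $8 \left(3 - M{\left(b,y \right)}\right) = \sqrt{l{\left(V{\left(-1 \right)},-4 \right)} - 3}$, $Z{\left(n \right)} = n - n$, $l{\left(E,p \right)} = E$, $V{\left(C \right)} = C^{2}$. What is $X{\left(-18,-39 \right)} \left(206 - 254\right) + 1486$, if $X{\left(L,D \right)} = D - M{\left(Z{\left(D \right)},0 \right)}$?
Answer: $3502 - 6 i \sqrt{2} \approx 3502.0 - 8.4853 i$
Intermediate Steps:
$Z{\left(n \right)} = 0$
$M{\left(b,y \right)} = 3 - \frac{i \sqrt{2}}{8}$ ($M{\left(b,y \right)} = 3 - \frac{\sqrt{\left(-1\right)^{2} - 3}}{8} = 3 - \frac{\sqrt{1 - 3}}{8} = 3 - \frac{\sqrt{-2}}{8} = 3 - \frac{i \sqrt{2}}{8}$)
$X{\left(L,D \right)} = -3 + D + \frac{i \sqrt{2}}{8}$ ($X{\left(L,D \right)} = D - \left(3 - \frac{i \sqrt{2}}{8}\right) = -3 + D + \frac{i \sqrt{2}}{8}$)
$X{\left(-18,-39 \right)} \left(206 - 254\right) + 1486 = \left(-3 - 39 + \frac{i \sqrt{2}}{8}\right) \left(206 - 254\right) + 1486 = \left(-42 + \frac{i \sqrt{2}}{8}\right) \left(206 - 254\right) + 1486 = \left(-42 + \frac{i \sqrt{2}}{8}\right) \left(-48\right) + 1486 = \left(2016 - 6 i \sqrt{2}\right) + 1486 = 3502 - 6 i \sqrt{2}$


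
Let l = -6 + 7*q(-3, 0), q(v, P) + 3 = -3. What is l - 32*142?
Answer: -4592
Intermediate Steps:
q(v, P) = -6 (q(v, P) = -3 - 3 = -6)
l = -48 (l = -6 + 7*(-6) = -6 - 42 = -48)
l - 32*142 = -48 - 32*142 = -48 - 4544 = -4592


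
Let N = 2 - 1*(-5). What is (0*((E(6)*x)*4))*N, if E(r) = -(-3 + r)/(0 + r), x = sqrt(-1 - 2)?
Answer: 0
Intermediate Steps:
x = I*sqrt(3) (x = sqrt(-3) = I*sqrt(3) ≈ 1.732*I)
N = 7 (N = 2 + 5 = 7)
E(r) = -(-3 + r)/r
(0*((E(6)*x)*4))*N = (0*((((3 - 1*6)/6)*(I*sqrt(3)))*4))*7 = (0*((((3 - 6)/6)*(I*sqrt(3)))*4))*7 = (0*((((1/6)*(-3))*(I*sqrt(3)))*4))*7 = (0*(-I*sqrt(3)/2*4))*7 = (0*(-2*I*sqrt(3)))*7 = 0*7 = 0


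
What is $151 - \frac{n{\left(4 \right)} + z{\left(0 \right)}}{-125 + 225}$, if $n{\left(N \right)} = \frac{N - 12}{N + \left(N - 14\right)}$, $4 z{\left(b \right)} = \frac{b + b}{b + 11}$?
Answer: $\frac{11324}{75} \approx 150.99$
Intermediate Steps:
$z{\left(b \right)} = \frac{b}{2 \left(11 + b\right)}$ ($z{\left(b \right)} = \frac{\left(b + b\right) \frac{1}{b + 11}}{4} = \frac{2 b \frac{1}{11 + b}}{4} = \frac{b}{2 \left(11 + b\right)}$)
$n{\left(N \right)} = \frac{-12 + N}{-14 + 2 N}$ ($n{\left(N \right)} = \frac{-12 + N}{N + \left(-14 + N\right)} = \frac{-12 + N}{-14 + 2 N}$)
$151 - \frac{n{\left(4 \right)} + z{\left(0 \right)}}{-125 + 225} = 151 - \frac{\frac{-12 + 4}{2 \left(-7 + 4\right)} + \frac{1}{2} \cdot 0 \frac{1}{11 + 0}}{-125 + 225} = 151 - \frac{\frac{1}{2} \frac{1}{-3} \left(-8\right) + \frac{1}{2} \cdot 0 \cdot \frac{1}{11}}{100} = 151 - \left(\frac{1}{2} \left(- \frac{1}{3}\right) \left(-8\right) + \frac{1}{2} \cdot 0 \cdot \frac{1}{11}\right) \frac{1}{100} = 151 - \left(\frac{4}{3} + 0\right) \frac{1}{100} = 151 - \frac{4}{3} \cdot \frac{1}{100} = 151 - \frac{1}{75} = \frac{11324}{75}$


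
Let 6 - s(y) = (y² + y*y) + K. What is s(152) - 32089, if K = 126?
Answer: -78417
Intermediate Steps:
s(y) = -120 - 2*y² (s(y) = 6 - ((y² + y*y) + 126) = 6 - ((y² + y²) + 126) = 6 - (2*y² + 126) = 6 - (126 + 2*y²) = 6 + (-126 - 2*y²) = -120 - 2*y²)
s(152) - 32089 = (-120 - 2*152²) - 32089 = (-120 - 2*23104) - 32089 = (-120 - 46208) - 32089 = -46328 - 32089 = -78417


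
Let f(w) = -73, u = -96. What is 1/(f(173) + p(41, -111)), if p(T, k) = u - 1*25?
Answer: -1/194 ≈ -0.0051546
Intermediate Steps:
p(T, k) = -121 (p(T, k) = -96 - 1*25 = -96 - 25 = -121)
1/(f(173) + p(41, -111)) = 1/(-73 - 121) = 1/(-194) = -1/194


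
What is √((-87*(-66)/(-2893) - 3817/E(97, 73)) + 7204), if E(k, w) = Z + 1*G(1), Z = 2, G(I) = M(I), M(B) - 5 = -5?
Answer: √1464588614/526 ≈ 72.757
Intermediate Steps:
M(B) = 0 (M(B) = 5 - 5 = 0)
G(I) = 0
E(k, w) = 2 (E(k, w) = 2 + 1*0 = 2 + 0 = 2)
√((-87*(-66)/(-2893) - 3817/E(97, 73)) + 7204) = √((-87*(-66)/(-2893) - 3817/2) + 7204) = √((5742*(-1/2893) - 3817*½) + 7204) = √((-522/263 - 3817/2) + 7204) = √(-1004915/526 + 7204) = √(2784389/526) = √1464588614/526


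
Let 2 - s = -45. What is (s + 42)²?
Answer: 7921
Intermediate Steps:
s = 47 (s = 2 - 1*(-45) = 2 + 45 = 47)
(s + 42)² = (47 + 42)² = 89² = 7921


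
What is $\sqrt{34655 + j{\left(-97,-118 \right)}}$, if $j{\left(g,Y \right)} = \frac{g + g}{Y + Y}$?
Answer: $\frac{\sqrt{482547666}}{118} \approx 186.16$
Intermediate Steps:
$j{\left(g,Y \right)} = \frac{g}{Y}$ ($j{\left(g,Y \right)} = \frac{2 g}{2 Y} = 2 g \frac{1}{2 Y} = \frac{g}{Y}$)
$\sqrt{34655 + j{\left(-97,-118 \right)}} = \sqrt{34655 - \frac{97}{-118}} = \sqrt{34655 - - \frac{97}{118}} = \sqrt{34655 + \frac{97}{118}} = \sqrt{\frac{4089387}{118}} = \frac{\sqrt{482547666}}{118}$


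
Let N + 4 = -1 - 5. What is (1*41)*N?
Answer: -410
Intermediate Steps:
N = -10 (N = -4 + (-1 - 5) = -4 - 6 = -10)
(1*41)*N = (1*41)*(-10) = 41*(-10) = -410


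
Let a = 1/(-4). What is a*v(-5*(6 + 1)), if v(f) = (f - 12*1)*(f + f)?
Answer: -1645/2 ≈ -822.50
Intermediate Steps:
v(f) = 2*f*(-12 + f) (v(f) = (f - 12)*(2*f) = (-12 + f)*(2*f) = 2*f*(-12 + f))
a = -1/4 ≈ -0.25000
a*v(-5*(6 + 1)) = -(-5*(6 + 1))*(-12 - 5*(6 + 1))/2 = -(-5*7)*(-12 - 5*7)/2 = -(-35)*(-12 - 35)/2 = -(-35)*(-47)/2 = -1/4*3290 = -1645/2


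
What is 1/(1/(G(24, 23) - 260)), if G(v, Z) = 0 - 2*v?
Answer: -308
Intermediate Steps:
G(v, Z) = -2*v
1/(1/(G(24, 23) - 260)) = 1/(1/(-2*24 - 260)) = 1/(1/(-48 - 260)) = 1/(1/(-308)) = 1/(-1/308) = -308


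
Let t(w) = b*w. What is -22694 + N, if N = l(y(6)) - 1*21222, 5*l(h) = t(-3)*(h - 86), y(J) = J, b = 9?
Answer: -43484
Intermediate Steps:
t(w) = 9*w
l(h) = 2322/5 - 27*h/5 (l(h) = ((9*(-3))*(h - 86))/5 = (-27*(-86 + h))/5 = (2322 - 27*h)/5 = 2322/5 - 27*h/5)
N = -20790 (N = (2322/5 - 27/5*6) - 1*21222 = (2322/5 - 162/5) - 21222 = 432 - 21222 = -20790)
-22694 + N = -22694 - 20790 = -43484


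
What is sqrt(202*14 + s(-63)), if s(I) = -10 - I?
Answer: sqrt(2881) ≈ 53.675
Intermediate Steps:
sqrt(202*14 + s(-63)) = sqrt(202*14 + (-10 - 1*(-63))) = sqrt(2828 + (-10 + 63)) = sqrt(2828 + 53) = sqrt(2881)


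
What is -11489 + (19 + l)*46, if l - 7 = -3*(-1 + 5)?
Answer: -10845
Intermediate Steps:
l = -5 (l = 7 - 3*(-1 + 5) = 7 - 3*4 = 7 - 12 = -5)
-11489 + (19 + l)*46 = -11489 + (19 - 5)*46 = -11489 + 14*46 = -11489 + 644 = -10845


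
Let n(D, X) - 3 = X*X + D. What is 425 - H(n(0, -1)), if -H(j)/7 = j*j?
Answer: 537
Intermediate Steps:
n(D, X) = 3 + D + X² (n(D, X) = 3 + (X*X + D) = 3 + (X² + D) = 3 + (D + X²) = 3 + D + X²)
H(j) = -7*j² (H(j) = -7*j*j = -7*j²)
425 - H(n(0, -1)) = 425 - (-7)*(3 + 0 + (-1)²)² = 425 - (-7)*(3 + 0 + 1)² = 425 - (-7)*4² = 425 - (-7)*16 = 425 - 1*(-112) = 425 + 112 = 537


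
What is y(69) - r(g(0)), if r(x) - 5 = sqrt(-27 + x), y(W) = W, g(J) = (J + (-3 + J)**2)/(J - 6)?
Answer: 64 - I*sqrt(114)/2 ≈ 64.0 - 5.3385*I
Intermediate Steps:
g(J) = (J + (-3 + J)**2)/(-6 + J)
r(x) = 5 + sqrt(-27 + x)
y(69) - r(g(0)) = 69 - (5 + sqrt(-27 + (0 + (-3 + 0)**2)/(-6 + 0))) = 69 - (5 + sqrt(-27 + (0 + (-3)**2)/(-6))) = 69 - (5 + sqrt(-27 - (0 + 9)/6)) = 69 - (5 + sqrt(-27 - 1/6*9)) = 69 - (5 + sqrt(-27 - 3/2)) = 69 - (5 + sqrt(-57/2)) = 69 - (5 + I*sqrt(114)/2) = 69 + (-5 - I*sqrt(114)/2) = 64 - I*sqrt(114)/2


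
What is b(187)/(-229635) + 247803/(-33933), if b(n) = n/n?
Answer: -18968091946/2597401485 ≈ -7.3027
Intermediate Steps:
b(n) = 1
b(187)/(-229635) + 247803/(-33933) = 1/(-229635) + 247803/(-33933) = 1*(-1/229635) + 247803*(-1/33933) = -1/229635 - 82601/11311 = -18968091946/2597401485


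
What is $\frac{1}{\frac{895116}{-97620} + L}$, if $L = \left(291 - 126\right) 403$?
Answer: $\frac{8135}{540862232} \approx 1.5041 \cdot 10^{-5}$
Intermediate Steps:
$L = 66495$ ($L = 165 \cdot 403 = 66495$)
$\frac{1}{\frac{895116}{-97620} + L} = \frac{1}{\frac{895116}{-97620} + 66495} = \frac{1}{895116 \left(- \frac{1}{97620}\right) + 66495} = \frac{1}{- \frac{74593}{8135} + 66495} = \frac{1}{\frac{540862232}{8135}} = \frac{8135}{540862232}$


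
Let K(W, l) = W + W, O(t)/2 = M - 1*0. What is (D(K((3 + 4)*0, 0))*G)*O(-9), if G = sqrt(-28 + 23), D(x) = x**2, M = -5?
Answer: 0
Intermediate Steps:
O(t) = -10 (O(t) = 2*(-5 - 1*0) = 2*(-5 + 0) = 2*(-5) = -10)
K(W, l) = 2*W
G = I*sqrt(5) (G = sqrt(-5) = I*sqrt(5) ≈ 2.2361*I)
(D(K((3 + 4)*0, 0))*G)*O(-9) = ((2*((3 + 4)*0))**2*(I*sqrt(5)))*(-10) = ((2*(7*0))**2*(I*sqrt(5)))*(-10) = ((2*0)**2*(I*sqrt(5)))*(-10) = (0**2*(I*sqrt(5)))*(-10) = (0*(I*sqrt(5)))*(-10) = 0*(-10) = 0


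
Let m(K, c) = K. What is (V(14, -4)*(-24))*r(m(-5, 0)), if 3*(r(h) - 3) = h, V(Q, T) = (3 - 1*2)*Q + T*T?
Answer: -960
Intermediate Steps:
V(Q, T) = Q + T² (V(Q, T) = (3 - 2)*Q + T² = 1*Q + T² = Q + T²)
r(h) = 3 + h/3
(V(14, -4)*(-24))*r(m(-5, 0)) = ((14 + (-4)²)*(-24))*(3 + (⅓)*(-5)) = ((14 + 16)*(-24))*(3 - 5/3) = (30*(-24))*(4/3) = -720*4/3 = -960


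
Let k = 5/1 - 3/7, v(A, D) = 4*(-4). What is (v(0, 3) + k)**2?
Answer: 6400/49 ≈ 130.61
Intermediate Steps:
v(A, D) = -16
k = 32/7 (k = 5*1 - 3*1/7 = 5 - 3/7 = 32/7 ≈ 4.5714)
(v(0, 3) + k)**2 = (-16 + 32/7)**2 = (-80/7)**2 = 6400/49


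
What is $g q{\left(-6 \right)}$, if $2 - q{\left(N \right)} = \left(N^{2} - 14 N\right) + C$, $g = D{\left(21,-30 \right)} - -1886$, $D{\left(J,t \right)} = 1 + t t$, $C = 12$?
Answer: $-362310$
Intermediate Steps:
$D{\left(J,t \right)} = 1 + t^{2}$
$g = 2787$ ($g = \left(1 + \left(-30\right)^{2}\right) - -1886 = \left(1 + 900\right) + 1886 = 901 + 1886 = 2787$)
$q{\left(N \right)} = -10 - N^{2} + 14 N$ ($q{\left(N \right)} = 2 - \left(\left(N^{2} - 14 N\right) + 12\right) = 2 - \left(12 + N^{2} - 14 N\right) = -10 - N^{2} + 14 N$)
$g q{\left(-6 \right)} = 2787 \left(-10 - \left(-6\right)^{2} + 14 \left(-6\right)\right) = 2787 \left(-10 - 36 - 84\right) = 2787 \left(-130\right) = -362310$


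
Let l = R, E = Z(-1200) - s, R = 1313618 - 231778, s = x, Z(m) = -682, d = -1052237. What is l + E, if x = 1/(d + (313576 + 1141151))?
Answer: 435155283419/402490 ≈ 1.0812e+6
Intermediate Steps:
x = 1/402490 (x = 1/(-1052237 + (313576 + 1141151)) = 1/(-1052237 + 1454727) = 1/402490 ≈ 2.4845e-6)
s = 1/402490 ≈ 2.4845e-6
R = 1081840
E = -274498181/402490 (E = -682 - 1*1/402490 = -682 - 1/402490 = -274498181/402490 ≈ -682.00)
l = 1081840
l + E = 1081840 - 274498181/402490 = 435155283419/402490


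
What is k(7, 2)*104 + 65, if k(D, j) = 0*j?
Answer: 65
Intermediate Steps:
k(D, j) = 0
k(7, 2)*104 + 65 = 0*104 + 65 = 0 + 65 = 65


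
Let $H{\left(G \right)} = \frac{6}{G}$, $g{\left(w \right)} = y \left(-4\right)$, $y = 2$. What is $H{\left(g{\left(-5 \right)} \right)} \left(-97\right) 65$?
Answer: $\frac{18915}{4} \approx 4728.8$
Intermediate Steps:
$g{\left(w \right)} = -8$ ($g{\left(w \right)} = 2 \left(-4\right) = -8$)
$H{\left(g{\left(-5 \right)} \right)} \left(-97\right) 65 = \frac{6}{-8} \left(-97\right) 65 = 6 \left(- \frac{1}{8}\right) \left(-97\right) 65 = \left(- \frac{3}{4}\right) \left(-97\right) 65 = \frac{291}{4} \cdot 65 = \frac{18915}{4}$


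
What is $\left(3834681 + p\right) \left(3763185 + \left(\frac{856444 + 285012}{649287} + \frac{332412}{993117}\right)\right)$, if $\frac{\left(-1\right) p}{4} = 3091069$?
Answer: $- \frac{6899221528630732811119015}{214939319193} \approx -3.2098 \cdot 10^{13}$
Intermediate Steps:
$p = -12364276$ ($p = \left(-4\right) 3091069 = -12364276$)
$\left(3834681 + p\right) \left(3763185 + \left(\frac{856444 + 285012}{649287} + \frac{332412}{993117}\right)\right) = \left(3834681 - 12364276\right) \left(3763185 + \left(\frac{856444 + 285012}{649287} + \frac{332412}{993117}\right)\right) = - 8529595 \left(3763185 + \left(1141456 \cdot \frac{1}{649287} + 332412 \cdot \frac{1}{993117}\right)\right) = - 8529595 \left(3763185 + \left(\frac{1141456}{649287} + \frac{110804}{331039}\right)\right) = - 8529595 \left(3763185 + \frac{449810049532}{214939319193}\right) = \left(-8529595\right) \frac{808856871707359237}{214939319193} = - \frac{6899221528630732811119015}{214939319193}$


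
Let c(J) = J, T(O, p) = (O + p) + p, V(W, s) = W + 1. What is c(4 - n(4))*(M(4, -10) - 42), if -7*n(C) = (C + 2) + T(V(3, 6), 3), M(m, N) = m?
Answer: -1672/7 ≈ -238.86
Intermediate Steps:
V(W, s) = 1 + W
T(O, p) = O + 2*p
n(C) = -12/7 - C/7 (n(C) = -((C + 2) + ((1 + 3) + 2*3))/7 = -((2 + C) + (4 + 6))/7 = -((2 + C) + 10)/7 = -(12 + C)/7 = -12/7 - C/7)
c(4 - n(4))*(M(4, -10) - 42) = (4 - (-12/7 - ⅐*4))*(4 - 42) = (4 - (-12/7 - 4/7))*(-38) = (4 - 1*(-16/7))*(-38) = (4 + 16/7)*(-38) = (44/7)*(-38) = -1672/7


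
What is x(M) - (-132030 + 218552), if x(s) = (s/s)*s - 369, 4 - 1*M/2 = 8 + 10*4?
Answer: -86979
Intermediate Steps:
M = -88 (M = 8 - 2*(8 + 10*4) = 8 - 2*(8 + 40) = 8 - 2*48 = 8 - 96 = -88)
x(s) = -369 + s (x(s) = 1*s - 369 = s - 369 = -369 + s)
x(M) - (-132030 + 218552) = (-369 - 88) - (-132030 + 218552) = -457 - 1*86522 = -457 - 86522 = -86979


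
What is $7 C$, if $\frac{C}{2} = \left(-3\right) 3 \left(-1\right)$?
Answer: $126$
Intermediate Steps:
$C = 18$ ($C = 2 \left(-3\right) 3 \left(-1\right) = 2 \left(\left(-9\right) \left(-1\right)\right) = 2 \cdot 9 = 18$)
$7 C = 7 \cdot 18 = 126$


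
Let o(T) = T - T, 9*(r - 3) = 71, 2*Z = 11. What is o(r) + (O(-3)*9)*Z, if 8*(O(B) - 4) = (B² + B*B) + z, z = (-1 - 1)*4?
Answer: 2079/8 ≈ 259.88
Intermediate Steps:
Z = 11/2 (Z = (½)*11 = 11/2 ≈ 5.5000)
z = -8 (z = -2*4 = -8)
r = 98/9 (r = 3 + (⅑)*71 = 3 + 71/9 = 98/9 ≈ 10.889)
O(B) = 3 + B²/4 (O(B) = 4 + ((B² + B*B) - 8)/8 = 4 + ((B² + B²) - 8)/8 = 4 + (2*B² - 8)/8 = 4 + (-8 + 2*B²)/8 = 4 + (-1 + B²/4) = 3 + B²/4)
o(T) = 0
o(r) + (O(-3)*9)*Z = 0 + ((3 + (¼)*(-3)²)*9)*(11/2) = 0 + ((3 + (¼)*9)*9)*(11/2) = 0 + ((3 + 9/4)*9)*(11/2) = 0 + ((21/4)*9)*(11/2) = 0 + (189/4)*(11/2) = 0 + 2079/8 = 2079/8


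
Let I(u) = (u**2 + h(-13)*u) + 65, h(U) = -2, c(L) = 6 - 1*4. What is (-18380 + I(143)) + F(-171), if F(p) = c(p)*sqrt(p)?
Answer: 1848 + 6*I*sqrt(19) ≈ 1848.0 + 26.153*I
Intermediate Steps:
c(L) = 2 (c(L) = 6 - 4 = 2)
I(u) = 65 + u**2 - 2*u (I(u) = (u**2 - 2*u) + 65 = 65 + u**2 - 2*u)
F(p) = 2*sqrt(p)
(-18380 + I(143)) + F(-171) = (-18380 + (65 + 143**2 - 2*143)) + 2*sqrt(-171) = (-18380 + (65 + 20449 - 286)) + 2*(3*I*sqrt(19)) = (-18380 + 20228) + 6*I*sqrt(19) = 1848 + 6*I*sqrt(19)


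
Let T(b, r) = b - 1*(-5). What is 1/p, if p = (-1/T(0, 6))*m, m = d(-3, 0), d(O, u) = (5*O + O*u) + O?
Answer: 5/18 ≈ 0.27778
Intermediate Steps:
d(O, u) = 6*O + O*u
T(b, r) = 5 + b (T(b, r) = b + 5 = 5 + b)
m = -18 (m = -3*(6 + 0) = -3*6 = -18)
p = 18/5 (p = (-1/(5 + 0))*(-18) = (-1/5)*(-18) = ((1/5)*(-1))*(-18) = -1/5*(-18) = 18/5 ≈ 3.6000)
1/p = 1/(18/5) = 5/18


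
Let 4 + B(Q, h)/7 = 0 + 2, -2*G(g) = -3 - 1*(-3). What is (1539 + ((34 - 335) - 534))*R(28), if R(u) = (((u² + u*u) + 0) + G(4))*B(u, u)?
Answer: -15454208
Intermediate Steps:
G(g) = 0 (G(g) = -(-3 - 1*(-3))/2 = -(-3 + 3)/2 = -½*0 = 0)
B(Q, h) = -14 (B(Q, h) = -28 + 7*(0 + 2) = -28 + 7*2 = -28 + 14 = -14)
R(u) = -28*u² (R(u) = (((u² + u*u) + 0) + 0)*(-14) = (((u² + u²) + 0) + 0)*(-14) = ((2*u² + 0) + 0)*(-14) = (2*u² + 0)*(-14) = (2*u²)*(-14) = -28*u²)
(1539 + ((34 - 335) - 534))*R(28) = (1539 + ((34 - 335) - 534))*(-28*28²) = (1539 + (-301 - 534))*(-28*784) = (1539 - 835)*(-21952) = 704*(-21952) = -15454208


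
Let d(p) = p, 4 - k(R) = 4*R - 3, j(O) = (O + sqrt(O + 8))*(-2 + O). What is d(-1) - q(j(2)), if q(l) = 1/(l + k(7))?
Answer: -20/21 ≈ -0.95238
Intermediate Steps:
j(O) = (-2 + O)*(O + sqrt(8 + O)) (j(O) = (O + sqrt(8 + O))*(-2 + O) = (-2 + O)*(O + sqrt(8 + O)))
k(R) = 7 - 4*R (k(R) = 4 - (4*R - 3) = 4 - (-3 + 4*R) = 4 + (3 - 4*R) = 7 - 4*R)
q(l) = 1/(-21 + l) (q(l) = 1/(l + (7 - 4*7)) = 1/(l + (7 - 28)) = 1/(l - 21) = 1/(-21 + l))
d(-1) - q(j(2)) = -1 - 1/(-21 + (2**2 - 2*2 - 2*sqrt(8 + 2) + 2*sqrt(8 + 2))) = -1 - 1/(-21 + (4 - 4 - 2*sqrt(10) + 2*sqrt(10))) = -1 - 1/(-21 + 0) = -1 - 1/(-21) = -1 - 1*(-1/21) = -1 + 1/21 = -20/21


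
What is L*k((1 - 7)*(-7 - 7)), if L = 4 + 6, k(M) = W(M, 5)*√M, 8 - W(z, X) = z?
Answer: -1520*√21 ≈ -6965.5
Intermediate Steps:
W(z, X) = 8 - z
k(M) = √M*(8 - M) (k(M) = (8 - M)*√M = √M*(8 - M))
L = 10
L*k((1 - 7)*(-7 - 7)) = 10*(√((1 - 7)*(-7 - 7))*(8 - (1 - 7)*(-7 - 7))) = 10*(√(-6*(-14))*(8 - (-6)*(-14))) = 10*(√84*(8 - 1*84)) = 10*((2*√21)*(8 - 84)) = 10*((2*√21)*(-76)) = 10*(-152*√21) = -1520*√21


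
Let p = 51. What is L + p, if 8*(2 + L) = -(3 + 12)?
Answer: 377/8 ≈ 47.125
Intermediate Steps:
L = -31/8 (L = -2 + (-(3 + 12))/8 = -2 + (-1*15)/8 = -2 + (⅛)*(-15) = -2 - 15/8 = -31/8 ≈ -3.8750)
L + p = -31/8 + 51 = 377/8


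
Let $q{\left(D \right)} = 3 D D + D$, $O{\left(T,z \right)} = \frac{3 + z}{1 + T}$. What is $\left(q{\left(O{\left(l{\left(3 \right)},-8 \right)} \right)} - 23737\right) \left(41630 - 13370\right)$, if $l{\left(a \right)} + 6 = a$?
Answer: $-670207095$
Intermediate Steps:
$l{\left(a \right)} = -6 + a$
$O{\left(T,z \right)} = \frac{3 + z}{1 + T}$
$q{\left(D \right)} = D + 3 D^{2}$ ($q{\left(D \right)} = 3 D^{2} + D = D + 3 D^{2}$)
$\left(q{\left(O{\left(l{\left(3 \right)},-8 \right)} \right)} - 23737\right) \left(41630 - 13370\right) = \left(\frac{3 - 8}{1 + \left(-6 + 3\right)} \left(1 + 3 \frac{3 - 8}{1 + \left(-6 + 3\right)}\right) - 23737\right) \left(41630 - 13370\right) = \left(\frac{1}{1 - 3} \left(-5\right) \left(1 + 3 \frac{1}{1 - 3} \left(-5\right)\right) - 23737\right) 28260 = \left(\frac{1}{-2} \left(-5\right) \left(1 + 3 \frac{1}{-2} \left(-5\right)\right) - 23737\right) 28260 = \left(\left(- \frac{1}{2}\right) \left(-5\right) \left(1 + 3 \left(\left(- \frac{1}{2}\right) \left(-5\right)\right)\right) - 23737\right) 28260 = \left(\frac{5 \left(1 + 3 \cdot \frac{5}{2}\right)}{2} - 23737\right) 28260 = \left(\frac{5 \left(1 + \frac{15}{2}\right)}{2} - 23737\right) 28260 = \left(\frac{5}{2} \cdot \frac{17}{2} - 23737\right) 28260 = \left(\frac{85}{4} - 23737\right) 28260 = \left(- \frac{94863}{4}\right) 28260 = -670207095$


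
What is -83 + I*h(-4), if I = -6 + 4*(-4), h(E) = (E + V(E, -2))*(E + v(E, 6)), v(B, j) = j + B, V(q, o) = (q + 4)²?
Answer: -259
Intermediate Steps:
V(q, o) = (4 + q)²
v(B, j) = B + j
h(E) = (6 + 2*E)*(E + (4 + E)²) (h(E) = (E + (4 + E)²)*(E + (E + 6)) = (E + (4 + E)²)*(E + (6 + E)) = (E + (4 + E)²)*(6 + 2*E) = (6 + 2*E)*(E + (4 + E)²))
I = -22 (I = -6 - 16 = -22)
-83 + I*h(-4) = -83 - 22*(96 + 2*(-4)³ + 24*(-4)² + 86*(-4)) = -83 - 22*(96 + 2*(-64) + 24*16 - 344) = -83 - 22*(96 - 128 + 384 - 344) = -83 - 22*8 = -83 - 176 = -259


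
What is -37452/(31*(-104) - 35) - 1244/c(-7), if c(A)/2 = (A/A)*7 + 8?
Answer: -1465318/48885 ≈ -29.975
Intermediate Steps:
c(A) = 30 (c(A) = 2*((A/A)*7 + 8) = 2*(1*7 + 8) = 2*(7 + 8) = 2*15 = 30)
-37452/(31*(-104) - 35) - 1244/c(-7) = -37452/(31*(-104) - 35) - 1244/30 = -37452/(-3224 - 35) - 1244*1/30 = -37452/(-3259) - 622/15 = -37452*(-1/3259) - 622/15 = 37452/3259 - 622/15 = -1465318/48885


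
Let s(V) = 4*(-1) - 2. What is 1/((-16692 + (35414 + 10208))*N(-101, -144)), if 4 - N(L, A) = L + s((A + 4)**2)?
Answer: 1/3211230 ≈ 3.1141e-7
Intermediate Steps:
s(V) = -6 (s(V) = -4 - 2 = -6)
N(L, A) = 10 - L (N(L, A) = 4 - (L - 6) = 4 - (-6 + L) = 4 + (6 - L) = 10 - L)
1/((-16692 + (35414 + 10208))*N(-101, -144)) = 1/((-16692 + (35414 + 10208))*(10 - 1*(-101))) = 1/((-16692 + 45622)*(10 + 101)) = 1/(28930*111) = (1/28930)*(1/111) = 1/3211230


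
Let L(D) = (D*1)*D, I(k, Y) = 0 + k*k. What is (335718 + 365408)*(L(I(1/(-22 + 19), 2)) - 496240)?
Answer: -28182067364314/81 ≈ -3.4793e+11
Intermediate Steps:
I(k, Y) = k² (I(k, Y) = 0 + k² = k²)
L(D) = D² (L(D) = D*D = D²)
(335718 + 365408)*(L(I(1/(-22 + 19), 2)) - 496240) = (335718 + 365408)*(((1/(-22 + 19))²)² - 496240) = 701126*(((1/(-3))²)² - 496240) = 701126*(((-⅓)²)² - 496240) = 701126*((⅑)² - 496240) = 701126*(1/81 - 496240) = 701126*(-40195439/81) = -28182067364314/81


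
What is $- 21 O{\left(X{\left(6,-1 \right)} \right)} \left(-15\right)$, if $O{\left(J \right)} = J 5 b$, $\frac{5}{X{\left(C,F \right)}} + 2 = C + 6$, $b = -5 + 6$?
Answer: $\frac{1575}{2} \approx 787.5$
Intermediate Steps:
$b = 1$
$X{\left(C,F \right)} = \frac{5}{4 + C}$ ($X{\left(C,F \right)} = \frac{5}{-2 + \left(C + 6\right)} = \frac{5}{-2 + \left(6 + C\right)} = \frac{5}{4 + C}$)
$O{\left(J \right)} = 5 J$ ($O{\left(J \right)} = J 5 \cdot 1 = 5 J 1 = 5 J$)
$- 21 O{\left(X{\left(6,-1 \right)} \right)} \left(-15\right) = - 21 \cdot 5 \frac{5}{4 + 6} \left(-15\right) = - 21 \cdot 5 \cdot \frac{5}{10} \left(-15\right) = - 21 \cdot 5 \cdot 5 \cdot \frac{1}{10} \left(-15\right) = - 21 \cdot 5 \cdot \frac{1}{2} \left(-15\right) = \left(-21\right) \frac{5}{2} \left(-15\right) = \left(- \frac{105}{2}\right) \left(-15\right) = \frac{1575}{2}$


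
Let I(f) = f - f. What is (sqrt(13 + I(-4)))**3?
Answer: 13*sqrt(13) ≈ 46.872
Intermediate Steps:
I(f) = 0
(sqrt(13 + I(-4)))**3 = (sqrt(13 + 0))**3 = (sqrt(13))**3 = 13*sqrt(13)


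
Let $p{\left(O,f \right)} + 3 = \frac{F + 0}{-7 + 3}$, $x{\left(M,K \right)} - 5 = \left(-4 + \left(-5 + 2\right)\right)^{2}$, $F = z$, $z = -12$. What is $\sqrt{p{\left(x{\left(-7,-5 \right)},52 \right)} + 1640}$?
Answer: $2 \sqrt{410} \approx 40.497$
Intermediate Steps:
$F = -12$
$x{\left(M,K \right)} = 54$ ($x{\left(M,K \right)} = 5 + \left(-4 + \left(-5 + 2\right)\right)^{2} = 5 + \left(-4 - 3\right)^{2} = 5 + \left(-7\right)^{2} = 5 + 49 = 54$)
$p{\left(O,f \right)} = 0$ ($p{\left(O,f \right)} = -3 + \frac{-12 + 0}{-7 + 3} = -3 - \frac{12}{-4} = -3 - -3 = -3 + 3 = 0$)
$\sqrt{p{\left(x{\left(-7,-5 \right)},52 \right)} + 1640} = \sqrt{0 + 1640} = \sqrt{1640} = 2 \sqrt{410}$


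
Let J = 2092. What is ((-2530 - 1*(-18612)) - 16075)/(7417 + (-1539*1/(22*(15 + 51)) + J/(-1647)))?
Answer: 5580036/5910589277 ≈ 0.00094407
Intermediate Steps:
((-2530 - 1*(-18612)) - 16075)/(7417 + (-1539*1/(22*(15 + 51)) + J/(-1647))) = ((-2530 - 1*(-18612)) - 16075)/(7417 + (-1539*1/(22*(15 + 51)) + 2092/(-1647))) = ((-2530 + 18612) - 16075)/(7417 + (-1539/(22*66) + 2092*(-1/1647))) = (16082 - 16075)/(7417 + (-1539/1452 - 2092/1647)) = 7/(7417 + (-1539*1/1452 - 2092/1647)) = 7/(7417 + (-513/484 - 2092/1647)) = 7/(7417 - 1857439/797148) = 7/(5910589277/797148) = 7*(797148/5910589277) = 5580036/5910589277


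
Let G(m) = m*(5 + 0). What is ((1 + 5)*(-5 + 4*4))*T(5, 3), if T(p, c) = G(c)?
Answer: 990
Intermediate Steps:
G(m) = 5*m (G(m) = m*5 = 5*m)
T(p, c) = 5*c
((1 + 5)*(-5 + 4*4))*T(5, 3) = ((1 + 5)*(-5 + 4*4))*(5*3) = (6*(-5 + 16))*15 = (6*11)*15 = 66*15 = 990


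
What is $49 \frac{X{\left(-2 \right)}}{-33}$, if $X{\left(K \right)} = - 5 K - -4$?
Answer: $- \frac{686}{33} \approx -20.788$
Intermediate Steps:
$X{\left(K \right)} = 4 - 5 K$ ($X{\left(K \right)} = - 5 K + 4 = 4 - 5 K$)
$49 \frac{X{\left(-2 \right)}}{-33} = 49 \frac{4 - -10}{-33} = 49 \left(4 + 10\right) \left(- \frac{1}{33}\right) = 49 \cdot 14 \left(- \frac{1}{33}\right) = 49 \left(- \frac{14}{33}\right) = - \frac{686}{33}$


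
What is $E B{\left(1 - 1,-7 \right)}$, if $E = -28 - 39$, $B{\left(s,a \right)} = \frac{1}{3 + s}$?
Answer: $- \frac{67}{3} \approx -22.333$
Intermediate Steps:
$E = -67$ ($E = -28 - 39 = -67$)
$E B{\left(1 - 1,-7 \right)} = - \frac{67}{3 + \left(1 - 1\right)} = - \frac{67}{3 + 0} = - \frac{67}{3}$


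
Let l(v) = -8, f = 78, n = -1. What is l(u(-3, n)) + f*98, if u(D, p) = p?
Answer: 7636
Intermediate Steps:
l(u(-3, n)) + f*98 = -8 + 78*98 = -8 + 7644 = 7636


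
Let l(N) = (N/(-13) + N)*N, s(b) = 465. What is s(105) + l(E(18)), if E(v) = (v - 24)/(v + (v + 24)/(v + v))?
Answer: 79960677/171925 ≈ 465.09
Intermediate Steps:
E(v) = (-24 + v)/(v + (24 + v)/(2*v)) (E(v) = (-24 + v)/(v + (24 + v)/((2*v))) = (-24 + v)/(v + (24 + v)*(1/(2*v))) = (-24 + v)/(v + (24 + v)/(2*v)))
l(N) = 12*N²/13 (l(N) = (N*(-1/13) + N)*N = (-N/13 + N)*N = (12*N/13)*N = 12*N²/13)
s(105) + l(E(18)) = 465 + 12*(2*18*(-24 + 18)/(24 + 18 + 2*18²))²/13 = 465 + 12*(2*18*(-6)/(24 + 18 + 2*324))²/13 = 465 + 12*(2*18*(-6)/(24 + 18 + 648))²/13 = 465 + 12*(2*18*(-6)/690)²/13 = 465 + 12*(2*18*(1/690)*(-6))²/13 = 465 + 12*(-36/115)²/13 = 465 + (12/13)*(1296/13225) = 465 + 15552/171925 = 79960677/171925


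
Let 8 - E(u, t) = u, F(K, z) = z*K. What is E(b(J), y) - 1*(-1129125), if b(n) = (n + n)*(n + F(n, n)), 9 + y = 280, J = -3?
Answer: 1129169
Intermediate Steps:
y = 271 (y = -9 + 280 = 271)
F(K, z) = K*z
b(n) = 2*n*(n + n**2) (b(n) = (n + n)*(n + n*n) = (2*n)*(n + n**2) = 2*n*(n + n**2))
E(u, t) = 8 - u
E(b(J), y) - 1*(-1129125) = (8 - 2*(-3)**2*(1 - 3)) - 1*(-1129125) = (8 - 2*9*(-2)) + 1129125 = (8 - 1*(-36)) + 1129125 = (8 + 36) + 1129125 = 44 + 1129125 = 1129169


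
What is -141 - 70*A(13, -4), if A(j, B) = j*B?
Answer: 3499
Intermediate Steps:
A(j, B) = B*j
-141 - 70*A(13, -4) = -141 - (-280)*13 = -141 - 70*(-52) = -141 + 3640 = 3499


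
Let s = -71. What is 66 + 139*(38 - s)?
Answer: 15217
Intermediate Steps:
66 + 139*(38 - s) = 66 + 139*(38 - 1*(-71)) = 66 + 139*(38 + 71) = 66 + 139*109 = 66 + 15151 = 15217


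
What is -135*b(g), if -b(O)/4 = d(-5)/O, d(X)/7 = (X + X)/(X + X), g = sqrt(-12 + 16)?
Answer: 1890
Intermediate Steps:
g = 2 (g = sqrt(4) = 2)
d(X) = 7 (d(X) = 7*((X + X)/(X + X)) = 7*((2*X)/((2*X))) = 7*((2*X)*(1/(2*X))) = 7*1 = 7)
b(O) = -28/O
-135*b(g) = -(-3780)/2 = -135*(-14) = 1890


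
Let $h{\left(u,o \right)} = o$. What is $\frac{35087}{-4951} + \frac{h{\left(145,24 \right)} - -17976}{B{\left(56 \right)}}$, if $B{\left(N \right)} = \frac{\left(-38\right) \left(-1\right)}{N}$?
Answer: $\frac{2494637347}{94069} \approx 26519.0$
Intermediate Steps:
$B{\left(N \right)} = \frac{38}{N}$
$\frac{35087}{-4951} + \frac{h{\left(145,24 \right)} - -17976}{B{\left(56 \right)}} = \frac{35087}{-4951} + \frac{24 - -17976}{38 \cdot \frac{1}{56}} = 35087 \left(- \frac{1}{4951}\right) + \frac{24 + 17976}{38 \cdot \frac{1}{56}} = - \frac{35087}{4951} + \frac{18000}{\frac{19}{28}} = - \frac{35087}{4951} + 18000 \cdot \frac{28}{19} = - \frac{35087}{4951} + \frac{504000}{19} = \frac{2494637347}{94069}$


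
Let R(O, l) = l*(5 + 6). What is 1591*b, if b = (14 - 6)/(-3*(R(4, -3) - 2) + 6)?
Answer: 344/3 ≈ 114.67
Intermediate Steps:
R(O, l) = 11*l (R(O, l) = l*11 = 11*l)
b = 8/111 (b = (14 - 6)/(-3*(11*(-3) - 2) + 6) = 8/(-3*(-33 - 2) + 6) = 8/(-3*(-35) + 6) = 8/(105 + 6) = 8/111 ≈ 0.072072)
1591*b = 1591*(8/111) = 344/3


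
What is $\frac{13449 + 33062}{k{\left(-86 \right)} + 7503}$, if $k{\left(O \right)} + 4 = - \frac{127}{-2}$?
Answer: $\frac{93022}{15125} \approx 6.1502$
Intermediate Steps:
$k{\left(O \right)} = \frac{119}{2}$ ($k{\left(O \right)} = -4 - \frac{127}{-2} = -4 - - \frac{127}{2} = -4 + \frac{127}{2} = \frac{119}{2}$)
$\frac{13449 + 33062}{k{\left(-86 \right)} + 7503} = \frac{13449 + 33062}{\frac{119}{2} + 7503} = \frac{46511}{\frac{15125}{2}} = 46511 \cdot \frac{2}{15125} = \frac{93022}{15125}$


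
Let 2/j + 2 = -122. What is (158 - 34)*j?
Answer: -2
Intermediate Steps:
j = -1/62 (j = 2/(-2 - 122) = 2/(-124) = 2*(-1/124) = -1/62 ≈ -0.016129)
(158 - 34)*j = (158 - 34)*(-1/62) = 124*(-1/62) = -2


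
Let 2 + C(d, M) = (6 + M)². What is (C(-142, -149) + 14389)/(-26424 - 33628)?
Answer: -8709/15013 ≈ -0.58010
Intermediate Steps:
C(d, M) = -2 + (6 + M)²
(C(-142, -149) + 14389)/(-26424 - 33628) = ((-2 + (6 - 149)²) + 14389)/(-26424 - 33628) = ((-2 + (-143)²) + 14389)/(-60052) = ((-2 + 20449) + 14389)*(-1/60052) = (20447 + 14389)*(-1/60052) = 34836*(-1/60052) = -8709/15013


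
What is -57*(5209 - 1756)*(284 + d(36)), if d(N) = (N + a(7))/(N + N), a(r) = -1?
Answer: -447942727/8 ≈ -5.5993e+7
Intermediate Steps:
d(N) = (-1 + N)/(2*N) (d(N) = (N - 1)/(N + N) = (-1 + N)/((2*N)) = (-1 + N)*(1/(2*N)) = (-1 + N)/(2*N))
-57*(5209 - 1756)*(284 + d(36)) = -57*(5209 - 1756)*(284 + (1/2)*(-1 + 36)/36) = -196821*(284 + (1/2)*(1/36)*35) = -196821*(284 + 35/72) = -196821*20483/72 = -57*23575933/24 = -447942727/8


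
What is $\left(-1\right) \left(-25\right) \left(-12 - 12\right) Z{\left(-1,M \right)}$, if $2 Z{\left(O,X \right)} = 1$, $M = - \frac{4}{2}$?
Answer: $-300$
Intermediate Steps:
$M = -2$ ($M = \left(-4\right) \frac{1}{2} = -2$)
$Z{\left(O,X \right)} = \frac{1}{2}$ ($Z{\left(O,X \right)} = \frac{1}{2} \cdot 1 = \frac{1}{2}$)
$\left(-1\right) \left(-25\right) \left(-12 - 12\right) Z{\left(-1,M \right)} = \left(-1\right) \left(-25\right) \left(-12 - 12\right) \frac{1}{2} = 25 \left(\left(-24\right) \frac{1}{2}\right) = 25 \left(-12\right) = -300$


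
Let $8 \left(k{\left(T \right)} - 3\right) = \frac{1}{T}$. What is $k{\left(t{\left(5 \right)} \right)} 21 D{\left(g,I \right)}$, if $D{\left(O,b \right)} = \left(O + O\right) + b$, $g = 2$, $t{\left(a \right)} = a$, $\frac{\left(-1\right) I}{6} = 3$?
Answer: $- \frac{17787}{20} \approx -889.35$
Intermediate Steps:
$I = -18$ ($I = \left(-6\right) 3 = -18$)
$k{\left(T \right)} = 3 + \frac{1}{8 T}$
$D{\left(O,b \right)} = b + 2 O$ ($D{\left(O,b \right)} = 2 O + b = b + 2 O$)
$k{\left(t{\left(5 \right)} \right)} 21 D{\left(g,I \right)} = \left(3 + \frac{1}{8 \cdot 5}\right) 21 \left(-18 + 2 \cdot 2\right) = \left(3 + \frac{1}{8} \cdot \frac{1}{5}\right) 21 \left(-18 + 4\right) = \left(3 + \frac{1}{40}\right) 21 \left(-14\right) = \frac{121}{40} \cdot 21 \left(-14\right) = \frac{2541}{40} \left(-14\right) = - \frac{17787}{20}$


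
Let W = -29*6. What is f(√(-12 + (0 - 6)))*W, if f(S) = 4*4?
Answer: -2784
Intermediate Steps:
f(S) = 16
W = -174
f(√(-12 + (0 - 6)))*W = 16*(-174) = -2784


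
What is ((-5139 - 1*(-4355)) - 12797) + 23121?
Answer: 9540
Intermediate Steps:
((-5139 - 1*(-4355)) - 12797) + 23121 = ((-5139 + 4355) - 12797) + 23121 = (-784 - 12797) + 23121 = -13581 + 23121 = 9540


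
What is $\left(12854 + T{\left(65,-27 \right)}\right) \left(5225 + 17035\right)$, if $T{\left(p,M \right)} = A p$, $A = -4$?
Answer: $280342440$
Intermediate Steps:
$T{\left(p,M \right)} = - 4 p$
$\left(12854 + T{\left(65,-27 \right)}\right) \left(5225 + 17035\right) = \left(12854 - 260\right) \left(5225 + 17035\right) = \left(12854 - 260\right) 22260 = 12594 \cdot 22260 = 280342440$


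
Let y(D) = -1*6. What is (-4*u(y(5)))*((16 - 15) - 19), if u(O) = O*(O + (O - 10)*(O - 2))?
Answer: -52704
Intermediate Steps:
y(D) = -6
u(O) = O*(O + (-10 + O)*(-2 + O))
(-4*u(y(5)))*((16 - 15) - 19) = (-(-24)*(20 + (-6)² - 11*(-6)))*((16 - 15) - 19) = (-(-24)*(20 + 36 + 66))*(1 - 19) = -(-24)*122*(-18) = -4*(-732)*(-18) = 2928*(-18) = -52704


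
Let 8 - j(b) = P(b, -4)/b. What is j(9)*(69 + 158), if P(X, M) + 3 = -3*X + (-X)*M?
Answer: 4994/3 ≈ 1664.7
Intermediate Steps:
P(X, M) = -3 - 3*X - M*X (P(X, M) = -3 + (-3*X + (-X)*M) = -3 + (-3*X - M*X) = -3 - 3*X - M*X)
j(b) = 8 - (-3 + b)/b (j(b) = 8 - (-3 - 3*b - 1*(-4)*b)/b = 8 - (-3 - 3*b + 4*b)/b = 8 - (-3 + b)/b)
j(9)*(69 + 158) = (7 + 3/9)*(69 + 158) = (7 + 3*(⅑))*227 = (7 + ⅓)*227 = (22/3)*227 = 4994/3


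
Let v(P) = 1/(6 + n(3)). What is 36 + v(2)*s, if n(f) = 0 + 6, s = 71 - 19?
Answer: 121/3 ≈ 40.333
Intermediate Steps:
s = 52
n(f) = 6
v(P) = 1/12 (v(P) = 1/(6 + 6) = 1/12)
36 + v(2)*s = 36 + (1/12)*52 = 36 + 13/3 = 121/3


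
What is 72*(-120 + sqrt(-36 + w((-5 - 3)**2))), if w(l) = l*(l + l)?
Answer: -8640 + 144*sqrt(2039) ≈ -2137.6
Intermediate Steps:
w(l) = 2*l**2 (w(l) = l*(2*l) = 2*l**2)
72*(-120 + sqrt(-36 + w((-5 - 3)**2))) = 72*(-120 + sqrt(-36 + 2*((-5 - 3)**2)**2)) = 72*(-120 + sqrt(-36 + 2*((-8)**2)**2)) = 72*(-120 + sqrt(-36 + 2*64**2)) = 72*(-120 + sqrt(-36 + 2*4096)) = 72*(-120 + sqrt(-36 + 8192)) = 72*(-120 + sqrt(8156)) = 72*(-120 + 2*sqrt(2039)) = -8640 + 144*sqrt(2039)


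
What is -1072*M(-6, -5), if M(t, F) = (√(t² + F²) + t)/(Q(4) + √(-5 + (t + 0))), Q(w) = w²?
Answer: 34304/89 - 17152*√61/267 - 2144*I*√11/89 + 1072*I*√671/267 ≈ -116.29 + 24.106*I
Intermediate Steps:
M(t, F) = (t + √(F² + t²))/(16 + √(-5 + t)) (M(t, F) = (√(t² + F²) + t)/(4² + √(-5 + (t + 0))) = (√(F² + t²) + t)/(16 + √(-5 + t)) = (t + √(F² + t²))/(16 + √(-5 + t)))
-1072*M(-6, -5) = -1072*(-6 + √((-5)² + (-6)²))/(16 + √(-5 - 6)) = -1072*(-6 + √(25 + 36))/(16 + √(-11)) = -1072*(-6 + √61)/(16 + I*√11)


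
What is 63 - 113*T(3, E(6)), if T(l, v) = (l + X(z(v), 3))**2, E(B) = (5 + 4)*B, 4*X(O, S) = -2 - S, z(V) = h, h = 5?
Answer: -4529/16 ≈ -283.06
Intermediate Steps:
z(V) = 5
X(O, S) = -1/2 - S/4 (X(O, S) = (-2 - S)/4 = -1/2 - S/4)
E(B) = 9*B
T(l, v) = (-5/4 + l)**2 (T(l, v) = (l + (-1/2 - 1/4*3))**2 = (l + (-1/2 - 3/4))**2 = (l - 5/4)**2 = (-5/4 + l)**2)
63 - 113*T(3, E(6)) = 63 - 113*(-5 + 4*3)**2/16 = 63 - 113*(-5 + 12)**2/16 = 63 - 113*7**2/16 = 63 - 113*49/16 = 63 - 5537/16 = -4529/16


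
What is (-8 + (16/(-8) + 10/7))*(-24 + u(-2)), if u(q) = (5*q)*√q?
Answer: 1440/7 + 600*I*√2/7 ≈ 205.71 + 121.22*I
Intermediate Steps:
u(q) = 5*q^(3/2)
(-8 + (16/(-8) + 10/7))*(-24 + u(-2)) = (-8 + (16/(-8) + 10/7))*(-24 + 5*(-2)^(3/2)) = (-8 + (16*(-⅛) + 10*(⅐)))*(-24 + 5*(-2*I*√2)) = (-8 + (-2 + 10/7))*(-24 - 10*I*√2) = (-8 - 4/7)*(-24 - 10*I*√2) = -60*(-24 - 10*I*√2)/7 = 1440/7 + 600*I*√2/7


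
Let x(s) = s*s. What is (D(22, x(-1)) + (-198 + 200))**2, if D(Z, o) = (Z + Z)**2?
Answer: 3755844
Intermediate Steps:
x(s) = s**2
D(Z, o) = 4*Z**2 (D(Z, o) = (2*Z)**2 = 4*Z**2)
(D(22, x(-1)) + (-198 + 200))**2 = (4*22**2 + (-198 + 200))**2 = (4*484 + 2)**2 = (1936 + 2)**2 = 1938**2 = 3755844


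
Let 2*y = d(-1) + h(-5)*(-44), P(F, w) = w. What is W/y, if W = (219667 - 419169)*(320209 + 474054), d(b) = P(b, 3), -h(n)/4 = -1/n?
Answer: -1584570570260/191 ≈ -8.2962e+9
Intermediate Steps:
h(n) = 4/n (h(n) = -(-4)/n = 4/n)
d(b) = 3
W = -158457057026 (W = -199502*794263 = -158457057026)
y = 191/10 (y = (3 + (4/(-5))*(-44))/2 = (3 + (4*(-⅕))*(-44))/2 = (3 - ⅘*(-44))/2 = (3 + 176/5)/2 = (½)*(191/5) = 191/10 ≈ 19.100)
W/y = -158457057026/191/10 = -158457057026*10/191 = -1584570570260/191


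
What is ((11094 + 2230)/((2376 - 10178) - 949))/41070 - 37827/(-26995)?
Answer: 1359479916101/970209937215 ≈ 1.4012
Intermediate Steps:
((11094 + 2230)/((2376 - 10178) - 949))/41070 - 37827/(-26995) = (13324/(-7802 - 949))*(1/41070) - 37827*(-1/26995) = (13324/(-8751))*(1/41070) + 37827/26995 = (13324*(-1/8751))*(1/41070) + 37827/26995 = -13324/8751*1/41070 + 37827/26995 = -6662/179701785 + 37827/26995 = 1359479916101/970209937215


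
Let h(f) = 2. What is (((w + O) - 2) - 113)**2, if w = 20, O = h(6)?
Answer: 8649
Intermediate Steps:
O = 2
(((w + O) - 2) - 113)**2 = (((20 + 2) - 2) - 113)**2 = ((22 - 2) - 113)**2 = (20 - 113)**2 = (-93)**2 = 8649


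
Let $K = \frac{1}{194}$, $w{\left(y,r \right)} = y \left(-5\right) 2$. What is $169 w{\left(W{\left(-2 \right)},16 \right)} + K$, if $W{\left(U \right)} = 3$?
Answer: $- \frac{983579}{194} \approx -5070.0$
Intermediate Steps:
$w{\left(y,r \right)} = - 10 y$ ($w{\left(y,r \right)} = - 5 y 2 = - 10 y$)
$K = \frac{1}{194} \approx 0.0051546$
$169 w{\left(W{\left(-2 \right)},16 \right)} + K = 169 \left(\left(-10\right) 3\right) + \frac{1}{194} = 169 \left(-30\right) + \frac{1}{194} = -5070 + \frac{1}{194} = - \frac{983579}{194}$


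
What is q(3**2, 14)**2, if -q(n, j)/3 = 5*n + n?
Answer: 26244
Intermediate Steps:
q(n, j) = -18*n (q(n, j) = -3*(5*n + n) = -18*n)
q(3**2, 14)**2 = (-18*3**2)**2 = (-18*9)**2 = (-162)**2 = 26244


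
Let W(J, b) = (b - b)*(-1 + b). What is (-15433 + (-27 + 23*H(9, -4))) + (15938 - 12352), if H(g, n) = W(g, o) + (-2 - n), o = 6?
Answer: -11828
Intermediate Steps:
W(J, b) = 0 (W(J, b) = 0*(-1 + b) = 0)
H(g, n) = -2 - n (H(g, n) = 0 + (-2 - n) = -2 - n)
(-15433 + (-27 + 23*H(9, -4))) + (15938 - 12352) = (-15433 + (-27 + 23*(-2 - 1*(-4)))) + (15938 - 12352) = (-15433 + (-27 + 23*(-2 + 4))) + 3586 = (-15433 + (-27 + 23*2)) + 3586 = (-15433 + (-27 + 46)) + 3586 = (-15433 + 19) + 3586 = -15414 + 3586 = -11828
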